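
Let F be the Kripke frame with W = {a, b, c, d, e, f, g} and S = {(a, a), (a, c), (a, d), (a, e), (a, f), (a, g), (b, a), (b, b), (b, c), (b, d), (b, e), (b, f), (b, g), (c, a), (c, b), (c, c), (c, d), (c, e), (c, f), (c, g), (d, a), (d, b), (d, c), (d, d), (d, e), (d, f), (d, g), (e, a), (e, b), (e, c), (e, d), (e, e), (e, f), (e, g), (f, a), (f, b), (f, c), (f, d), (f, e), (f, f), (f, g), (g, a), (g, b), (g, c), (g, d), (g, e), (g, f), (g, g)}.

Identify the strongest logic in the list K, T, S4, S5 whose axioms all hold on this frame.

Reflexive (axiom T): yes — every world is S-related to itself.
Transitive (axiom 4): no — a S c and c S b, but not a S b.
Euclidean (axiom 5): no — c S a and c S b, but not a S b.
So F validates K, T; S4 would additionally require S to be transitive. The strongest is T.

T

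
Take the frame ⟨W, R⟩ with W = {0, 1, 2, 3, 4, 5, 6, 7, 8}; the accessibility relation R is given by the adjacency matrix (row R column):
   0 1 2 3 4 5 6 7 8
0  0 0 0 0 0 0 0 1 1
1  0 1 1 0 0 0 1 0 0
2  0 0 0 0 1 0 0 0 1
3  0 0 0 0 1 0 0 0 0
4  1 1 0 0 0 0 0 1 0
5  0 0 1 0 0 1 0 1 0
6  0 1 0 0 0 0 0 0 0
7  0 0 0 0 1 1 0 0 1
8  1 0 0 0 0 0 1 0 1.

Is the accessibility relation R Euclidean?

No

Euclidean: no — 0 R 8 and 0 R 7, but not 8 R 7.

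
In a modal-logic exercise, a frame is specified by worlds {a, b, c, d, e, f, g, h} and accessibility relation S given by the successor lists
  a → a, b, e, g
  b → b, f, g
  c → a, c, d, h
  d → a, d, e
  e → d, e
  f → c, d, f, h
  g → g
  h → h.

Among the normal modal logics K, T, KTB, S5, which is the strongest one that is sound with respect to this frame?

Reflexive (axiom T): yes — every world is S-related to itself.
Symmetric (axiom B): no — a S b but not b S a.
Euclidean (axiom 5): no — a S b and a S e, but not b S e.
So F validates K, T; KTB would additionally require S to be symmetric. The strongest is T.

T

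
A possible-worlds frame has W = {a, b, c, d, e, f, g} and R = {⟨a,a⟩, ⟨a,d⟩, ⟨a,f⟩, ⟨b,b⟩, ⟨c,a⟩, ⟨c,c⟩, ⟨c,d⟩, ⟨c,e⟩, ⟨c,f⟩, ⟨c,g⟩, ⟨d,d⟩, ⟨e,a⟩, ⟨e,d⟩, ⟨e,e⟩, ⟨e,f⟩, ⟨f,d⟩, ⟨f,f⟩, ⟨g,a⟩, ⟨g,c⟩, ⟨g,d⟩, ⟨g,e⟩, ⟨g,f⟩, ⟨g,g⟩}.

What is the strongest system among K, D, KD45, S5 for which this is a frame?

D

Serial (axiom D): yes — every world has a successor (e.g. a R a).
Euclidean (axiom 5): no — a R d and a R f, but not d R f.
Transitive (axiom 4): yes — every two-step R-path is closed by a direct edge.
Reflexive (axiom T): yes — every world is R-related to itself.
So F validates K, D; KD45 would additionally require R to be Euclidean. The strongest is D.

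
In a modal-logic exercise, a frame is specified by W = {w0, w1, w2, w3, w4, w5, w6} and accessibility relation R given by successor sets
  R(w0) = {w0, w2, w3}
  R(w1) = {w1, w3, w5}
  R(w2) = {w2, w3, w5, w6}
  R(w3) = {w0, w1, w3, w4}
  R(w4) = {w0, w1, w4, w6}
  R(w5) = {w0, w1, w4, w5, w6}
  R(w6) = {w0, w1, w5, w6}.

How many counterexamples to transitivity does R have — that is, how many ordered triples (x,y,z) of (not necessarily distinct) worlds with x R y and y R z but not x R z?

32

Enumerating: (w0,w2,w5), (w0,w2,w6), (w0,w3,w1), (w0,w3,w4), (w1,w3,w0), (w1,w3,w4), (w1,w5,w0), (w1,w5,w4), (w1,w5,w6), (w2,w3,w0), (w2,w3,w1), (w2,w3,w4), … and 20 more.
Total: 32.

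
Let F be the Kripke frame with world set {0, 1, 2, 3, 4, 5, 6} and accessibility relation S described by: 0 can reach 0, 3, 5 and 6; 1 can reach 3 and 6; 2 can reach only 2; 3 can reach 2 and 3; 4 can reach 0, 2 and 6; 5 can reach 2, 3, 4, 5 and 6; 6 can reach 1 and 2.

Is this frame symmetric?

Symmetric: no — 0 S 3 but not 3 S 0.

No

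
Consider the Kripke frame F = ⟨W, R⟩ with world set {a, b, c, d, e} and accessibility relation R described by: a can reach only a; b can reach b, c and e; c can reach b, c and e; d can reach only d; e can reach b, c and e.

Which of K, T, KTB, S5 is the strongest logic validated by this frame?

Reflexive (axiom T): yes — every world is R-related to itself.
Symmetric (axiom B): yes — every pair in R has its reverse in R.
Euclidean (axiom 5): yes — any two successors of a common world are R-related.
So F validates K, T, KTB, S5. The strongest is S5.

S5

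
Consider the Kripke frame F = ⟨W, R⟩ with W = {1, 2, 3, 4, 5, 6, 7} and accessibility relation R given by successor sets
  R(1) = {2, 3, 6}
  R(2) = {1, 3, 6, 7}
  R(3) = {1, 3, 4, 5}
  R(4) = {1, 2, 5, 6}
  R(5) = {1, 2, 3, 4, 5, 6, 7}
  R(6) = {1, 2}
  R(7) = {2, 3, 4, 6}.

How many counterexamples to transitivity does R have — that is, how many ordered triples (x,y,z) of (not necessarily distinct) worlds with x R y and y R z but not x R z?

37

Enumerating: (1,2,1), (1,2,7), (1,3,1), (1,3,4), (1,3,5), (1,6,1), (2,1,2), (2,3,4), (2,3,5), (2,6,2), (2,7,2), (2,7,4), … and 25 more.
Total: 37.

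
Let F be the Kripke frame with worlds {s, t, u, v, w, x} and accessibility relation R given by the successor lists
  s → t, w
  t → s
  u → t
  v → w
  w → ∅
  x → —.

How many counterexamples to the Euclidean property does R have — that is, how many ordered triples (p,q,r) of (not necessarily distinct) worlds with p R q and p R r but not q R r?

7

Enumerating: (s,t,t), (s,t,w), (s,w,t), (s,w,w), (t,s,s), (u,t,t), (v,w,w).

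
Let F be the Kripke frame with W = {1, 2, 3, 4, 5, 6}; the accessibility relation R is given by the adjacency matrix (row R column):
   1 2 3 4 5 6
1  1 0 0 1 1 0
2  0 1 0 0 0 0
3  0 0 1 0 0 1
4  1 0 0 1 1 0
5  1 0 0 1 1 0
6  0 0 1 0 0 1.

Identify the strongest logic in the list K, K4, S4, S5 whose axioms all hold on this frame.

S5

Transitive (axiom 4): yes — every two-step R-path is closed by a direct edge.
Reflexive (axiom T): yes — every world is R-related to itself.
Euclidean (axiom 5): yes — any two successors of a common world are R-related.
So F validates K, K4, S4, S5. The strongest is S5.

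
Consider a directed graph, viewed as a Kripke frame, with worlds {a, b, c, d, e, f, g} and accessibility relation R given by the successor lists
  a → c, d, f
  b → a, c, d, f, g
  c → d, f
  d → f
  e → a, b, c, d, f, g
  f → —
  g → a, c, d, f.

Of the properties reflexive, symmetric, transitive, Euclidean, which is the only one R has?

Reflexive: no — a is not related to itself.
Symmetric: no — a R c but not c R a.
Transitive: yes — every two-step R-path is closed by a direct edge.
Euclidean: no — a R d and a R c, but not d R c.
Only transitive holds.

transitive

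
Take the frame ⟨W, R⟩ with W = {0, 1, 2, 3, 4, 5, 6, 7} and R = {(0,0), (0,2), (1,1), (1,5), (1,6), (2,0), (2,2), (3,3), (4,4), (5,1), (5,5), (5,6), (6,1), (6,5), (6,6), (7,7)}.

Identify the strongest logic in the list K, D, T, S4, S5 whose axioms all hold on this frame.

Serial (axiom D): yes — every world has a successor (e.g. 0 R 0).
Reflexive (axiom T): yes — every world is R-related to itself.
Transitive (axiom 4): yes — every two-step R-path is closed by a direct edge.
Euclidean (axiom 5): yes — any two successors of a common world are R-related.
So F validates K, D, T, S4, S5. The strongest is S5.

S5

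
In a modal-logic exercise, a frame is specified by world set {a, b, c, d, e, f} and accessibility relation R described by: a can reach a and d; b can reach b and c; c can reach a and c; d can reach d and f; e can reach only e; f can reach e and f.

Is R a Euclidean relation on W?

No

Euclidean: no — a R d and a R a, but not d R a.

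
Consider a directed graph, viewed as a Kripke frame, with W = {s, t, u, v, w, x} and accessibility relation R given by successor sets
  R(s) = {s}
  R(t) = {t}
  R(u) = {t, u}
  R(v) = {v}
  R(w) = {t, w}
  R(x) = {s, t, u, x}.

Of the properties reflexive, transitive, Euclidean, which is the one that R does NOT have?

Euclidean

Reflexive: yes — every world is R-related to itself.
Transitive: yes — every two-step R-path is closed by a direct edge.
Euclidean: no — x R s and x R t, but not s R t.
Only Euclidean fails.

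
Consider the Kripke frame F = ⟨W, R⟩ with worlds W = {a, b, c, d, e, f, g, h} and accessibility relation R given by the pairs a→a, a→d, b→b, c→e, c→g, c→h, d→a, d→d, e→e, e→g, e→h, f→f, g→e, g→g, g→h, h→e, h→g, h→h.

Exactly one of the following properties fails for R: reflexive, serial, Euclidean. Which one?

Reflexive: no — c is not related to itself.
Serial: yes — every world has a successor (e.g. a R a).
Euclidean: yes — any two successors of a common world are R-related.
Only reflexive fails.

reflexive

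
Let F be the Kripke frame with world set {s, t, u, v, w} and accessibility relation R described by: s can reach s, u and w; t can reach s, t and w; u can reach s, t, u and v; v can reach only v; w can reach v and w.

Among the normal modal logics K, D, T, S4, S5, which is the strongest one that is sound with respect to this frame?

Serial (axiom D): yes — every world has a successor (e.g. s R s).
Reflexive (axiom T): yes — every world is R-related to itself.
Transitive (axiom 4): no — s R u and u R t, but not s R t.
Euclidean (axiom 5): no — s R u and s R w, but not u R w.
So F validates K, D, T; S4 would additionally require R to be transitive. The strongest is T.

T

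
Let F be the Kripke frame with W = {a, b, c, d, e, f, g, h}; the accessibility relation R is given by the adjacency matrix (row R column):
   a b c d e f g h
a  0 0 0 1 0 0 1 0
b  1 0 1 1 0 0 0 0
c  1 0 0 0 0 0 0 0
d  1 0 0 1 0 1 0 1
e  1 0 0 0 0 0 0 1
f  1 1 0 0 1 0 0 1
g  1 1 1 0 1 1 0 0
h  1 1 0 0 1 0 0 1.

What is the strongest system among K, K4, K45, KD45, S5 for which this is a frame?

K

Transitive (axiom 4): no — a R d and d R f, but not a R f.
Euclidean (axiom 5): no — a R d and a R g, but not d R g.
Serial (axiom D): yes — every world has a successor (e.g. a R d).
Reflexive (axiom T): no — a is not related to itself.
So F validates K; K4 would additionally require R to be transitive. The strongest is K.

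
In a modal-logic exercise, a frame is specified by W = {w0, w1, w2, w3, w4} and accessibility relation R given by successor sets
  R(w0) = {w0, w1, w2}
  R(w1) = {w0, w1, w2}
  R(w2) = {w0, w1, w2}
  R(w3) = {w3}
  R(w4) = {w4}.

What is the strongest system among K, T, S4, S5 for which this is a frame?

S5

Reflexive (axiom T): yes — every world is R-related to itself.
Transitive (axiom 4): yes — every two-step R-path is closed by a direct edge.
Euclidean (axiom 5): yes — any two successors of a common world are R-related.
So F validates K, T, S4, S5. The strongest is S5.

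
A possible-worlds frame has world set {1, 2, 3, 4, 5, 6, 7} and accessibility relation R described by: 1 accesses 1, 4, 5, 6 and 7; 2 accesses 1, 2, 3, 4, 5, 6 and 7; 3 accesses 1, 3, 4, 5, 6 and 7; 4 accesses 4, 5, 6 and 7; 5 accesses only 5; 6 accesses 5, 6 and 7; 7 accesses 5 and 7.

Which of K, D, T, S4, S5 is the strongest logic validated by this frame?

Serial (axiom D): yes — every world has a successor (e.g. 1 R 1).
Reflexive (axiom T): yes — every world is R-related to itself.
Transitive (axiom 4): yes — every two-step R-path is closed by a direct edge.
Euclidean (axiom 5): no — 1 R 5 and 1 R 4, but not 5 R 4.
So F validates K, D, T, S4; S5 would additionally require R to be Euclidean. The strongest is S4.

S4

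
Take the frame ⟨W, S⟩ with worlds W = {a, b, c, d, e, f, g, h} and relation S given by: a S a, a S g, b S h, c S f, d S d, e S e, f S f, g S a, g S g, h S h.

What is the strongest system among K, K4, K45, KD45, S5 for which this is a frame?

Transitive (axiom 4): yes — every two-step S-path is closed by a direct edge.
Euclidean (axiom 5): yes — any two successors of a common world are S-related.
Serial (axiom D): yes — every world has a successor (e.g. a S a).
Reflexive (axiom T): no — b is not related to itself.
So F validates K, K4, K45, KD45; S5 would additionally require S to be reflexive. The strongest is KD45.

KD45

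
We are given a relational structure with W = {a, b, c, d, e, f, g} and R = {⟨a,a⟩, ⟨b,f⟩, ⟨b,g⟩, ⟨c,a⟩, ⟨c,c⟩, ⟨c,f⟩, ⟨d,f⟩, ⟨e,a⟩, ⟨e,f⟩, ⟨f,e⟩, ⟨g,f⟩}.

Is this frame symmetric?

No

Symmetric: no — b R f but not f R b.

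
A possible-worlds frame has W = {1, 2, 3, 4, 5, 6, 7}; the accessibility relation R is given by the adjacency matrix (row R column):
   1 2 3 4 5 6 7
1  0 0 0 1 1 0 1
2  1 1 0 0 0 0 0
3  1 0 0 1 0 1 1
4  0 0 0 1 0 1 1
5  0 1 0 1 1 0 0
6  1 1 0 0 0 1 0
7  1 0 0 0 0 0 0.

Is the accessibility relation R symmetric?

No

Symmetric: no — 1 R 4 but not 4 R 1.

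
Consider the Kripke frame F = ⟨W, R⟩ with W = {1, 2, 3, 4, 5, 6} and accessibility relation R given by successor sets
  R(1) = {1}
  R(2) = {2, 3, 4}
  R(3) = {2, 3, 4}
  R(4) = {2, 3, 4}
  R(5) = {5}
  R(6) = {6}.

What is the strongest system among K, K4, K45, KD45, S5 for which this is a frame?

Transitive (axiom 4): yes — every two-step R-path is closed by a direct edge.
Euclidean (axiom 5): yes — any two successors of a common world are R-related.
Serial (axiom D): yes — every world has a successor (e.g. 1 R 1).
Reflexive (axiom T): yes — every world is R-related to itself.
So F validates K, K4, K45, KD45, S5. The strongest is S5.

S5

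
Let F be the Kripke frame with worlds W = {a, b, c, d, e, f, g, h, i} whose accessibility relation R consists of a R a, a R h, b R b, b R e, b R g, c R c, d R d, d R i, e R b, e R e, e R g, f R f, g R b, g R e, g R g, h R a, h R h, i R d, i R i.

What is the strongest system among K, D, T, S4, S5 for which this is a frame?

Serial (axiom D): yes — every world has a successor (e.g. a R a).
Reflexive (axiom T): yes — every world is R-related to itself.
Transitive (axiom 4): yes — every two-step R-path is closed by a direct edge.
Euclidean (axiom 5): yes — any two successors of a common world are R-related.
So F validates K, D, T, S4, S5. The strongest is S5.

S5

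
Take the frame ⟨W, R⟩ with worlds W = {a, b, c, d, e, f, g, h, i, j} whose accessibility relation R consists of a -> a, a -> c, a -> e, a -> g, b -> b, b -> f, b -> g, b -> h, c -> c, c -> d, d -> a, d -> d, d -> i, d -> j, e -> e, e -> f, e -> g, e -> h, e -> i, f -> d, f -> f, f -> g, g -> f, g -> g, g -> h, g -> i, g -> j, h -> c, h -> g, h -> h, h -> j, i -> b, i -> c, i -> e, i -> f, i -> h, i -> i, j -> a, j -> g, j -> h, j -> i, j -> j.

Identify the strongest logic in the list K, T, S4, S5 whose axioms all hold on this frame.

Reflexive (axiom T): yes — every world is R-related to itself.
Transitive (axiom 4): no — a R c and c R d, but not a R d.
Euclidean (axiom 5): no — a R c and a R e, but not c R e.
So F validates K, T; S4 would additionally require R to be transitive. The strongest is T.

T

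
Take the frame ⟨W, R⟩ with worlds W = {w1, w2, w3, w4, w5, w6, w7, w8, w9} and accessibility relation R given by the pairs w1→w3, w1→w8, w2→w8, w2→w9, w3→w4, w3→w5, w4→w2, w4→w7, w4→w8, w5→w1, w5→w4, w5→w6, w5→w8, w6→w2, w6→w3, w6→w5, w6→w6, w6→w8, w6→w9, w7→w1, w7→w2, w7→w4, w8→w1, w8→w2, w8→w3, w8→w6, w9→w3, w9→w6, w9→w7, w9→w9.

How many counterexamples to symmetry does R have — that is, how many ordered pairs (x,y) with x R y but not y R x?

16

Enumerating: (w1,w3), (w2,w9), (w3,w4), (w3,w5), (w4,w2), (w4,w8), (w5,w1), (w5,w4), (w5,w8), (w6,w2), (w6,w3), (w7,w1), (w7,w2), (w8,w3), (w9,w3), (w9,w7).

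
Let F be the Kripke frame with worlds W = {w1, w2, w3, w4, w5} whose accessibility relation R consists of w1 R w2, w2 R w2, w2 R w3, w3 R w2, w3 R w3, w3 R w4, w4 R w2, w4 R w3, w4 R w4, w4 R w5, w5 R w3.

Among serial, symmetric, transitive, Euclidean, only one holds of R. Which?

Serial: yes — every world has a successor (e.g. w1 R w2).
Symmetric: no — w1 R w2 but not w2 R w1.
Transitive: no — w1 R w2 and w2 R w3, but not w1 R w3.
Euclidean: no — w3 R w2 and w3 R w4, but not w2 R w4.
Only serial holds.

serial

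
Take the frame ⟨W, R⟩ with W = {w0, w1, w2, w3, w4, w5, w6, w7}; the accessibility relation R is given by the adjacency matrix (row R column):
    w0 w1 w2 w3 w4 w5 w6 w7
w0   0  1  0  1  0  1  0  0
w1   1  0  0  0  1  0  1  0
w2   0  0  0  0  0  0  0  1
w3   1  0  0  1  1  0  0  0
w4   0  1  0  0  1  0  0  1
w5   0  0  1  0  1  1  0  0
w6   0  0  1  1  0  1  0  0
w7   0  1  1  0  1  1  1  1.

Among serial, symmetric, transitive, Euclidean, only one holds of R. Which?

serial

Serial: yes — every world has a successor (e.g. w0 R w1).
Symmetric: no — w0 R w5 but not w5 R w0.
Transitive: no — w0 R w1 and w1 R w4, but not w0 R w4.
Euclidean: no — w0 R w1 and w0 R w3, but not w1 R w3.
Only serial holds.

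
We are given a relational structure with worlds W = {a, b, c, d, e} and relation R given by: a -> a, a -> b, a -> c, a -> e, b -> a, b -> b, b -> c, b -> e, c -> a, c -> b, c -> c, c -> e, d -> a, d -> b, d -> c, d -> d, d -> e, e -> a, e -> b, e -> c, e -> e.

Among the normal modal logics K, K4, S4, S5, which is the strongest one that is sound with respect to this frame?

Transitive (axiom 4): yes — every two-step R-path is closed by a direct edge.
Reflexive (axiom T): yes — every world is R-related to itself.
Euclidean (axiom 5): no — d R a and d R d, but not a R d.
So F validates K, K4, S4; S5 would additionally require R to be Euclidean. The strongest is S4.

S4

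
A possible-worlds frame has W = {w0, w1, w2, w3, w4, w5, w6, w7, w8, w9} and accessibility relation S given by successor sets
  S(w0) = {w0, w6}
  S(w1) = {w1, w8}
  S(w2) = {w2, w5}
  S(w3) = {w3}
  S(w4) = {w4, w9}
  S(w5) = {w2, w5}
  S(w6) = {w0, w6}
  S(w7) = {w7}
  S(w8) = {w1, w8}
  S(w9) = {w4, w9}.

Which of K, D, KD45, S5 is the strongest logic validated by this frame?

Serial (axiom D): yes — every world has a successor (e.g. w0 S w0).
Euclidean (axiom 5): yes — any two successors of a common world are S-related.
Transitive (axiom 4): yes — every two-step S-path is closed by a direct edge.
Reflexive (axiom T): yes — every world is S-related to itself.
So F validates K, D, KD45, S5. The strongest is S5.

S5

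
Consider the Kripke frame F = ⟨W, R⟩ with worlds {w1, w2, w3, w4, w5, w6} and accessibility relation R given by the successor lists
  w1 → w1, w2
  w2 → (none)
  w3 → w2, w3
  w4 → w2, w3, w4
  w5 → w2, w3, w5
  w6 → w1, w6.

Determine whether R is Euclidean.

Euclidean: no — w4 R w2 and w4 R w3, but not w2 R w3.

No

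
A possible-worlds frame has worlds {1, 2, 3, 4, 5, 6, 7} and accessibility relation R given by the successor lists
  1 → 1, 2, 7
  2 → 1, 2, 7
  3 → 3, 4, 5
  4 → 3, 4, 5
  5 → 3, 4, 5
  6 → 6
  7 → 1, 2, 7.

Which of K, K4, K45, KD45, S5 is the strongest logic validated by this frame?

S5

Transitive (axiom 4): yes — every two-step R-path is closed by a direct edge.
Euclidean (axiom 5): yes — any two successors of a common world are R-related.
Serial (axiom D): yes — every world has a successor (e.g. 1 R 1).
Reflexive (axiom T): yes — every world is R-related to itself.
So F validates K, K4, K45, KD45, S5. The strongest is S5.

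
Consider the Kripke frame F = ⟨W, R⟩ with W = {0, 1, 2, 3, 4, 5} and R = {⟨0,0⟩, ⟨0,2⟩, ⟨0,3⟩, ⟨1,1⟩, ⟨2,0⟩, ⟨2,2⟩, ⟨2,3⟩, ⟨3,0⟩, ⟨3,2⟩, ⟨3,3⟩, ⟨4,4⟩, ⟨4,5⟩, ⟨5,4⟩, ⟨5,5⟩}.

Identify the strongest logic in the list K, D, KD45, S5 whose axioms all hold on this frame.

S5

Serial (axiom D): yes — every world has a successor (e.g. 0 R 0).
Euclidean (axiom 5): yes — any two successors of a common world are R-related.
Transitive (axiom 4): yes — every two-step R-path is closed by a direct edge.
Reflexive (axiom T): yes — every world is R-related to itself.
So F validates K, D, KD45, S5. The strongest is S5.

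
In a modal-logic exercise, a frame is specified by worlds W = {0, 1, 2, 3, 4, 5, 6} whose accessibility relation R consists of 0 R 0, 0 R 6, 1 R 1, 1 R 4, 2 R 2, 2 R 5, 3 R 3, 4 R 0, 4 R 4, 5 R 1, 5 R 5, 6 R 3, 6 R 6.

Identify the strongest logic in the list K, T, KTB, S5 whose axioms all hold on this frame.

Reflexive (axiom T): yes — every world is R-related to itself.
Symmetric (axiom B): no — 0 R 6 but not 6 R 0.
Euclidean (axiom 5): no — 0 R 6 and 0 R 0, but not 6 R 0.
So F validates K, T; KTB would additionally require R to be symmetric. The strongest is T.

T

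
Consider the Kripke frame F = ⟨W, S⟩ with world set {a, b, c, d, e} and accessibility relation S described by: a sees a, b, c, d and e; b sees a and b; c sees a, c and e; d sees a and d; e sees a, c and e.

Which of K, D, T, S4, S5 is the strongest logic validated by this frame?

Serial (axiom D): yes — every world has a successor (e.g. a S a).
Reflexive (axiom T): yes — every world is S-related to itself.
Transitive (axiom 4): no — b S a and a S c, but not b S c.
Euclidean (axiom 5): no — a S b and a S c, but not b S c.
So F validates K, D, T; S4 would additionally require S to be transitive. The strongest is T.

T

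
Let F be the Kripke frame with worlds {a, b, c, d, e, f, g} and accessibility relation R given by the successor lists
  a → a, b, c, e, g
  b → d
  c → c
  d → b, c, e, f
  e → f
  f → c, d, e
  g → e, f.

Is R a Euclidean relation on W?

Euclidean: no — a R b and a R c, but not b R c.

No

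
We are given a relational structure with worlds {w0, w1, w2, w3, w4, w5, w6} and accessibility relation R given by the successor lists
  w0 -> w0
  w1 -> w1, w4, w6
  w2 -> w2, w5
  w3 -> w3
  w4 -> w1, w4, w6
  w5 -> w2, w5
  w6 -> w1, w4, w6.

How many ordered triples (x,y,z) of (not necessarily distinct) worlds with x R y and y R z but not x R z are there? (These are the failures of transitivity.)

R is transitive; there are no such tuples.

0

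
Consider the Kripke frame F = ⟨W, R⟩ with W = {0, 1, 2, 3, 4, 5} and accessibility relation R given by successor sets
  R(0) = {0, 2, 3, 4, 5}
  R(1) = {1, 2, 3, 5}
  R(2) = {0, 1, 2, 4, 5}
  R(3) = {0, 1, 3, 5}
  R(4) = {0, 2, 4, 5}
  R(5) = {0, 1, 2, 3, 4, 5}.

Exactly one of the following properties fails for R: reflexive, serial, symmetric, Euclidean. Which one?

Reflexive: yes — every world is R-related to itself.
Serial: yes — every world has a successor (e.g. 0 R 0).
Symmetric: yes — every pair in R has its reverse in R.
Euclidean: no — 0 R 2 and 0 R 3, but not 2 R 3.
Only Euclidean fails.

Euclidean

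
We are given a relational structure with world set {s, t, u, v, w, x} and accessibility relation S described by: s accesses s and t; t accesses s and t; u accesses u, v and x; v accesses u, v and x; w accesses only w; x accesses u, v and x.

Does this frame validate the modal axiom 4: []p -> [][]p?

The schema 4 characterises exactly the transitive frames.
Transitive: yes — every two-step S-path is closed by a direct edge.

Yes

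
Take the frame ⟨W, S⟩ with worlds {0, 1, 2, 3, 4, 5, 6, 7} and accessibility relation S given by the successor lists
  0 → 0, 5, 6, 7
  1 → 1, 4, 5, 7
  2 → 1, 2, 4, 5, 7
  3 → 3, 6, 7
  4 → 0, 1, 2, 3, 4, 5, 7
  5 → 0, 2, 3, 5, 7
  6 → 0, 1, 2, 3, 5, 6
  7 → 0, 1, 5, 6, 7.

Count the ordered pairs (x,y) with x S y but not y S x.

13

Enumerating: (1,5), (2,1), (2,7), (3,7), (4,0), (4,3), (4,5), (4,7), (5,3), (6,1), (6,2), (6,5), (7,6).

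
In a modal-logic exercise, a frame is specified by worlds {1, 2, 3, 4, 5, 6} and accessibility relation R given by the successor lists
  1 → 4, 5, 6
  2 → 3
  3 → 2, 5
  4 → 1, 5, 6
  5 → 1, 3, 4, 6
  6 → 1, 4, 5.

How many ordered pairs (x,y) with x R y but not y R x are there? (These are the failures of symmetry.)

0

R is symmetric; there are no such tuples.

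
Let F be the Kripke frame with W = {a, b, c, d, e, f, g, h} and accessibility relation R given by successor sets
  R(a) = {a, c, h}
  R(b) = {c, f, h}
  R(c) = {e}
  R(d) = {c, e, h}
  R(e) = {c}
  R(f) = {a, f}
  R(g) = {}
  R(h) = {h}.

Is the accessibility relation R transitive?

No

Transitive: no — a R c and c R e, but not a R e.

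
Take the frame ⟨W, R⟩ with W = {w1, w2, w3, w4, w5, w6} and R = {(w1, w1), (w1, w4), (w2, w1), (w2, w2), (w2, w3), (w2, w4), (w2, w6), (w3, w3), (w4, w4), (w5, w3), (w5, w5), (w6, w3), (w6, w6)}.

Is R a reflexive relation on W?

Yes

Reflexive: yes — every world is R-related to itself.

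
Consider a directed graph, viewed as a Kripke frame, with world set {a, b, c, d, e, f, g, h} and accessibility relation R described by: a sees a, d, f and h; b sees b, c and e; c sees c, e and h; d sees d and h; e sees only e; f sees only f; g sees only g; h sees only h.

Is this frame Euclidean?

Euclidean: no — a R d and a R f, but not d R f.

No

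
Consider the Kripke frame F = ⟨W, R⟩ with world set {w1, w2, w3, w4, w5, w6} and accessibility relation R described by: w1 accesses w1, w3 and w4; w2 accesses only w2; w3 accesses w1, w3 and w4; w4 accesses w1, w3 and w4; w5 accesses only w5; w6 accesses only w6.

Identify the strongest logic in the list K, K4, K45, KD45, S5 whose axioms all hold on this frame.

Transitive (axiom 4): yes — every two-step R-path is closed by a direct edge.
Euclidean (axiom 5): yes — any two successors of a common world are R-related.
Serial (axiom D): yes — every world has a successor (e.g. w1 R w1).
Reflexive (axiom T): yes — every world is R-related to itself.
So F validates K, K4, K45, KD45, S5. The strongest is S5.

S5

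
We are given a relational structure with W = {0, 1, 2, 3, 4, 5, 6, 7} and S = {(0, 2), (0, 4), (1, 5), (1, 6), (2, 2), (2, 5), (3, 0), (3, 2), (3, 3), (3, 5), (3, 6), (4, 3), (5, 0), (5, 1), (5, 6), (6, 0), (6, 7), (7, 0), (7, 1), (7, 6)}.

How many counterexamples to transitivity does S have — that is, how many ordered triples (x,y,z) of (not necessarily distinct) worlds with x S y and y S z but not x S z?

Enumerating: (0,2,5), (0,4,3), (1,5,0), (1,5,1), (1,6,0), (1,6,7), (2,5,0), (2,5,1), (2,5,6), (3,0,4), (3,5,1), (3,6,7), … and 16 more.
Total: 28.

28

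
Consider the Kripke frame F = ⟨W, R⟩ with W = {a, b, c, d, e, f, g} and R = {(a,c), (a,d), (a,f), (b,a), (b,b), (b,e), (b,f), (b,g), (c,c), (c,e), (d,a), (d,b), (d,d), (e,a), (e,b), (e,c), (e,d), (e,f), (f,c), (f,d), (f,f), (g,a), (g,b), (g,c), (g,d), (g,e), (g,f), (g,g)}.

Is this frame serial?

Serial: yes — every world has a successor (e.g. a R c).

Yes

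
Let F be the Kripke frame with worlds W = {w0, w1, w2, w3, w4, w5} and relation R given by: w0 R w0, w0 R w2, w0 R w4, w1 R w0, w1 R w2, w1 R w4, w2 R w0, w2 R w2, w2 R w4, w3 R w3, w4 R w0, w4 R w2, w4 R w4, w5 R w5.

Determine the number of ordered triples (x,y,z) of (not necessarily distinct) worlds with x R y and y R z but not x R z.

0

R is transitive; there are no such tuples.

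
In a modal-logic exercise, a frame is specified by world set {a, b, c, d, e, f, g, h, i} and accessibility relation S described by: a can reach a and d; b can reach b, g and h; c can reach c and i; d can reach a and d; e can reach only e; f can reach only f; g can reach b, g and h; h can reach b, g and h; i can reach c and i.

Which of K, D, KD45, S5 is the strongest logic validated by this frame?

Serial (axiom D): yes — every world has a successor (e.g. a S a).
Euclidean (axiom 5): yes — any two successors of a common world are S-related.
Transitive (axiom 4): yes — every two-step S-path is closed by a direct edge.
Reflexive (axiom T): yes — every world is S-related to itself.
So F validates K, D, KD45, S5. The strongest is S5.

S5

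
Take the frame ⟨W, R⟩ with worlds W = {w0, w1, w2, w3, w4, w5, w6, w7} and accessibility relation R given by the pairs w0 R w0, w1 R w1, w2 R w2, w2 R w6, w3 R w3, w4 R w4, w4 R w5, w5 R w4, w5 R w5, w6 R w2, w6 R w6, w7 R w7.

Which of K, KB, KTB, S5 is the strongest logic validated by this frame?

Symmetric (axiom B): yes — every pair in R has its reverse in R.
Reflexive (axiom T): yes — every world is R-related to itself.
Euclidean (axiom 5): yes — any two successors of a common world are R-related.
So F validates K, KB, KTB, S5. The strongest is S5.

S5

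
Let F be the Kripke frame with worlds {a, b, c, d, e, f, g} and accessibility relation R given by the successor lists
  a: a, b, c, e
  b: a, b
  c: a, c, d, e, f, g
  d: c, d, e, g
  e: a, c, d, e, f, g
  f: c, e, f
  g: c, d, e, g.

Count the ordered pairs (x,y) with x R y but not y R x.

0

R is symmetric; there are no such tuples.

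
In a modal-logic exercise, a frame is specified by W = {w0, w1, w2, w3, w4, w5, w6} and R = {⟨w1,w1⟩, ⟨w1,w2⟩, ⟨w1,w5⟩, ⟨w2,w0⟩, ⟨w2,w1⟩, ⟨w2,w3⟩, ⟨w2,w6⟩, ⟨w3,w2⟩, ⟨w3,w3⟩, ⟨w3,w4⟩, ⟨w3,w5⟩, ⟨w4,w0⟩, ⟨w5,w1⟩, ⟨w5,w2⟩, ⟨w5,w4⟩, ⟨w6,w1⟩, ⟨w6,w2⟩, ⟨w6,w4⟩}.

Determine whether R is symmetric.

No

Symmetric: no — w2 R w0 but not w0 R w2.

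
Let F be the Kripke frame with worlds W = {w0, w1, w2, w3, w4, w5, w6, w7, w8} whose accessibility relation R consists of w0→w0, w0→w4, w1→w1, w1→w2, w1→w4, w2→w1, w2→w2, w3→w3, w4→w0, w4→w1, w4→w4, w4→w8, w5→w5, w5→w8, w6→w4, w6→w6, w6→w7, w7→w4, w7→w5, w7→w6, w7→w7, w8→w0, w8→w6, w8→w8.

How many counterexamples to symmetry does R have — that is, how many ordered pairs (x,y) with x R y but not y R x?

7

Enumerating: (w4,w8), (w5,w8), (w6,w4), (w7,w4), (w7,w5), (w8,w0), (w8,w6).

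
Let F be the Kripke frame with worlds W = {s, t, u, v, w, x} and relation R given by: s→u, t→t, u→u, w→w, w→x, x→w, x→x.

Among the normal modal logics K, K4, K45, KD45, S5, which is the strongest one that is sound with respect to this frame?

K45

Transitive (axiom 4): yes — every two-step R-path is closed by a direct edge.
Euclidean (axiom 5): yes — any two successors of a common world are R-related.
Serial (axiom D): no — v has no R-successor.
Reflexive (axiom T): no — s is not related to itself.
So F validates K, K4, K45; KD45 would additionally require R to be serial. The strongest is K45.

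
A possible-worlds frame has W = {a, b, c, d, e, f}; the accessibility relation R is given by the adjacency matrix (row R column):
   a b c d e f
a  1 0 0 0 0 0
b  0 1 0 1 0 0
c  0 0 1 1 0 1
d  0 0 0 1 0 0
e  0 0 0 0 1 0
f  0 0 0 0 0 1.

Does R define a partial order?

Reflexive: yes — every world is R-related to itself.
Transitive: yes — every two-step R-path is closed by a direct edge.
Antisymmetric: yes — no distinct pair is related both ways.
So R is a partial order.

Yes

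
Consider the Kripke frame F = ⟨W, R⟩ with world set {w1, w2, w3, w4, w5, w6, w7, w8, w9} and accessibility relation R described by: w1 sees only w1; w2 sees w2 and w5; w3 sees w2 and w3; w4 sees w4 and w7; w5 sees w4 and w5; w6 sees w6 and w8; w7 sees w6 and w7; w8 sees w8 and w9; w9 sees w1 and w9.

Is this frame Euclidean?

No

Euclidean: no — w2 R w5 and w2 R w2, but not w5 R w2.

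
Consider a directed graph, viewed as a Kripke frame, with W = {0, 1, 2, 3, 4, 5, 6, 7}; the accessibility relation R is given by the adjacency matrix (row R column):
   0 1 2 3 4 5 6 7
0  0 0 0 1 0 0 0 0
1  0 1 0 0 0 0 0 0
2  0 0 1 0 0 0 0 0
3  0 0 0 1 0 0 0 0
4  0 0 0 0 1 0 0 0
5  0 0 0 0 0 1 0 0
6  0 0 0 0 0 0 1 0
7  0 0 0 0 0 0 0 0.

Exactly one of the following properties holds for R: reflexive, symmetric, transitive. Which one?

transitive

Reflexive: no — 0 is not related to itself.
Symmetric: no — 0 R 3 but not 3 R 0.
Transitive: yes — every two-step R-path is closed by a direct edge.
Only transitive holds.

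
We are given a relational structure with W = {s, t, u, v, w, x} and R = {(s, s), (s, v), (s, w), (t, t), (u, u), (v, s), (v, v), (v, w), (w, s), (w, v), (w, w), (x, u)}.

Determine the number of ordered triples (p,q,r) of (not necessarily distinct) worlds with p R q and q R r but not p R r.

R is transitive; there are no such tuples.

0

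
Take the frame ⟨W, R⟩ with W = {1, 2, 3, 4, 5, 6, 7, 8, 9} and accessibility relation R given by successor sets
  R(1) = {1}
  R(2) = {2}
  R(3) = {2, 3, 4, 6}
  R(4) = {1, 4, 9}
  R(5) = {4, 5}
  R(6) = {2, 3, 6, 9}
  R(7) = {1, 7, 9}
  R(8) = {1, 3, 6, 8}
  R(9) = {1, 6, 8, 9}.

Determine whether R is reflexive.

Yes

Reflexive: yes — every world is R-related to itself.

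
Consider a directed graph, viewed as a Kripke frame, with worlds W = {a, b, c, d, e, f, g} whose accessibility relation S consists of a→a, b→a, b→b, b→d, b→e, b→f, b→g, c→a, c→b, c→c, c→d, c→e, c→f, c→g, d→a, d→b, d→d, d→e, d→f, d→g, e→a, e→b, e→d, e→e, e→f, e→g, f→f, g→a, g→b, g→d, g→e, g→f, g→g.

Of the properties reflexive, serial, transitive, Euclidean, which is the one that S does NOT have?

Euclidean

Reflexive: yes — every world is S-related to itself.
Serial: yes — every world has a successor (e.g. a S a).
Transitive: yes — every two-step S-path is closed by a direct edge.
Euclidean: no — b S a and b S d, but not a S d.
Only Euclidean fails.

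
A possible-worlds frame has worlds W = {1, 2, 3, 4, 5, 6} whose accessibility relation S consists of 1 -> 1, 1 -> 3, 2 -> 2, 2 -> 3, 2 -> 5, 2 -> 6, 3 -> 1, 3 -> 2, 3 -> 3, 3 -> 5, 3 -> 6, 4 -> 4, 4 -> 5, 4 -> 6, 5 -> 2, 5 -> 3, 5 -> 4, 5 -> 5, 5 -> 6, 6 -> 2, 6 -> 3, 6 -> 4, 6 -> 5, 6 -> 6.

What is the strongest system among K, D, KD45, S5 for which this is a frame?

D

Serial (axiom D): yes — every world has a successor (e.g. 1 S 1).
Euclidean (axiom 5): no — 3 S 1 and 3 S 2, but not 1 S 2.
Transitive (axiom 4): no — 1 S 3 and 3 S 2, but not 1 S 2.
Reflexive (axiom T): yes — every world is S-related to itself.
So F validates K, D; KD45 would additionally require S to be Euclidean and transitive. The strongest is D.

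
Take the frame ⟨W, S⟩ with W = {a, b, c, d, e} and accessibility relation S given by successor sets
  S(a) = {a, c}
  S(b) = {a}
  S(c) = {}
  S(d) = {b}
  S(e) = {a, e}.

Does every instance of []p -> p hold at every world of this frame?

No

By correspondence theory, T is valid on a frame iff S is reflexive.
Reflexive: no — b is not related to itself.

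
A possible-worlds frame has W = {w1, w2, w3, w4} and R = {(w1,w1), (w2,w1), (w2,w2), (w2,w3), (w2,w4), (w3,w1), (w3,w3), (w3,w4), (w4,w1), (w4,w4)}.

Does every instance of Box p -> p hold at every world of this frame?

The schema T characterises exactly the reflexive frames.
Reflexive: yes — every world is R-related to itself.

Yes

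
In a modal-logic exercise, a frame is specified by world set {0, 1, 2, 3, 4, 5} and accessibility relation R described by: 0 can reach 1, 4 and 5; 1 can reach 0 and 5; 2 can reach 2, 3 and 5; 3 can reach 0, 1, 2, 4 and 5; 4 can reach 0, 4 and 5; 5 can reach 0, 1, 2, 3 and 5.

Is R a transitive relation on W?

Transitive: no — 0 R 5 and 5 R 2, but not 0 R 2.

No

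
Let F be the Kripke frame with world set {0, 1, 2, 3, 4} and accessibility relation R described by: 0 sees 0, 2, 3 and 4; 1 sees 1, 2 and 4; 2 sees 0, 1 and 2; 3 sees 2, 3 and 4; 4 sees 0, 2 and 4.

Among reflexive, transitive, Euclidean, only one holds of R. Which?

reflexive

Reflexive: yes — every world is R-related to itself.
Transitive: no — 0 R 2 and 2 R 1, but not 0 R 1.
Euclidean: no — 0 R 2 and 0 R 3, but not 2 R 3.
Only reflexive holds.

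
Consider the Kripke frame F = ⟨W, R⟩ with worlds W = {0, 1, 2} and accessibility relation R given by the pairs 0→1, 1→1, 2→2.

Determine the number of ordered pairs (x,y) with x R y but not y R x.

Enumerating: (0,1).

1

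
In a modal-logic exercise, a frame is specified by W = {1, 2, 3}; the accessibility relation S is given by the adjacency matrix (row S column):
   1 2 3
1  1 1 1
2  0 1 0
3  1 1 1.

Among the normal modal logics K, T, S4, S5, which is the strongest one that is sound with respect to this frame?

Reflexive (axiom T): yes — every world is S-related to itself.
Transitive (axiom 4): yes — every two-step S-path is closed by a direct edge.
Euclidean (axiom 5): no — 1 S 2 and 1 S 3, but not 2 S 3.
So F validates K, T, S4; S5 would additionally require S to be Euclidean. The strongest is S4.

S4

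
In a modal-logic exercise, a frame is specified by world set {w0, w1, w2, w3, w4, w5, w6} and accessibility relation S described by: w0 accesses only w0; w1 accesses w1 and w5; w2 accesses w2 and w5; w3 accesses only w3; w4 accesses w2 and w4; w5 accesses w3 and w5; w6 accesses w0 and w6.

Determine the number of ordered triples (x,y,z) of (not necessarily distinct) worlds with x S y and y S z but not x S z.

3

Enumerating: (w1,w5,w3), (w2,w5,w3), (w4,w2,w5).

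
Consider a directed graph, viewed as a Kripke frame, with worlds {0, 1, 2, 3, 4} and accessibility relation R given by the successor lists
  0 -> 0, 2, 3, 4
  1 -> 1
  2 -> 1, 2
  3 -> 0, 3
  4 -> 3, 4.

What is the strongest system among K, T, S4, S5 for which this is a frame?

T

Reflexive (axiom T): yes — every world is R-related to itself.
Transitive (axiom 4): no — 0 R 2 and 2 R 1, but not 0 R 1.
Euclidean (axiom 5): no — 0 R 2 and 0 R 3, but not 2 R 3.
So F validates K, T; S4 would additionally require R to be transitive. The strongest is T.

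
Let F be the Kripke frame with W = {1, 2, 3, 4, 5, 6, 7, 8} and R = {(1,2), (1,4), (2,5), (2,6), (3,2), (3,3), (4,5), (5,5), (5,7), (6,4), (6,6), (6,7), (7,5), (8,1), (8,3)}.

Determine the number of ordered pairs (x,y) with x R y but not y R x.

Enumerating: (1,2), (1,4), (2,5), (2,6), (3,2), (4,5), (6,4), (6,7), (8,1), (8,3).

10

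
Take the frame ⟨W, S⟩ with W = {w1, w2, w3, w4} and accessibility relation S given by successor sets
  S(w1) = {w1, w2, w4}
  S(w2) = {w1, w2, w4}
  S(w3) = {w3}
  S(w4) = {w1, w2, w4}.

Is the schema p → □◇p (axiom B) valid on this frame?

Axiom B corresponds to the accessibility relation being symmetric.
Symmetric: yes — every pair in S has its reverse in S.

Yes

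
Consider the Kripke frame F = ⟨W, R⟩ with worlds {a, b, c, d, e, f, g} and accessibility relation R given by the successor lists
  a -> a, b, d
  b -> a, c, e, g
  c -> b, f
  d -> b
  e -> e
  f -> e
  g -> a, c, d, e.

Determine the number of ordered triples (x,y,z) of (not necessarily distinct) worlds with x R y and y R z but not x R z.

21

Enumerating: (a,b,c), (a,b,e), (a,b,g), (b,a,b), (b,a,d), (b,c,b), (b,c,f), (b,g,d), (c,b,a), (c,b,c), (c,b,e), (c,b,g), … and 9 more.
Total: 21.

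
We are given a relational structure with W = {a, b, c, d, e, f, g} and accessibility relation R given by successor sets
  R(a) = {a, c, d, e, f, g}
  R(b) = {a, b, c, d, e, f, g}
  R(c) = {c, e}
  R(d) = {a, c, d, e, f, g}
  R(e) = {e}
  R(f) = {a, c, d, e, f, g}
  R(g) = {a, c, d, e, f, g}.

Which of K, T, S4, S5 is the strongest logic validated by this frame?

S4

Reflexive (axiom T): yes — every world is R-related to itself.
Transitive (axiom 4): yes — every two-step R-path is closed by a direct edge.
Euclidean (axiom 5): no — a R c and a R d, but not c R d.
So F validates K, T, S4; S5 would additionally require R to be Euclidean. The strongest is S4.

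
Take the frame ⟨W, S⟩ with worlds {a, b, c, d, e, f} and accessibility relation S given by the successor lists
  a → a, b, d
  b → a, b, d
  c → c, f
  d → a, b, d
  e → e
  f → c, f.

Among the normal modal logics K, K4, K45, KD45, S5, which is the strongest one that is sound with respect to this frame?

S5

Transitive (axiom 4): yes — every two-step S-path is closed by a direct edge.
Euclidean (axiom 5): yes — any two successors of a common world are S-related.
Serial (axiom D): yes — every world has a successor (e.g. a S a).
Reflexive (axiom T): yes — every world is S-related to itself.
So F validates K, K4, K45, KD45, S5. The strongest is S5.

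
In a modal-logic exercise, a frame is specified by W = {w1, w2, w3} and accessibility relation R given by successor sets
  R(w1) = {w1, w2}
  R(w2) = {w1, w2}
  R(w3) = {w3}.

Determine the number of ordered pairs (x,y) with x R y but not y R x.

0

R is symmetric; there are no such tuples.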